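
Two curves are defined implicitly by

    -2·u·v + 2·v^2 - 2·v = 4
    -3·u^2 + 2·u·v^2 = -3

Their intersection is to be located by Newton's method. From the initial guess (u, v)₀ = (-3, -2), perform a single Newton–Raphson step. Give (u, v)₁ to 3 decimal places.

At (-3, -2): F = (-4.000, -48.000).
Jacobian J = [[-2·v, -2·u + 4·v - 2], [-6·u + 2·v^2, 4·u·v]].
At the point, J = [[4.000, -4.000], [26.000, 24.000]] (det J = 200.000).
Solving J·Δ = −F gives Δ = (1.440, 0.440).
Then the next iterate is (u, v)₁ = (-1.560, -1.560).

(-1.560, -1.560)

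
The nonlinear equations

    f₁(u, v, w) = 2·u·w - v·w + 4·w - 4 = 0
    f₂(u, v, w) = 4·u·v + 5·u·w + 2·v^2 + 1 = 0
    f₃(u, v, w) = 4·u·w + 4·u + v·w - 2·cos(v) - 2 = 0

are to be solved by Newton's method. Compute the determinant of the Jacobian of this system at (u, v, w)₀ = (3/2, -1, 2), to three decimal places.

-266.293

J = [[2·w, -w, 2·u - v + 4], [4·v + 5·w, 4·u + 4·v, 5·u], [4·w + 4, w + 2·sin(v), 4·u + v]].
At the point, J = [[4.000, -2.000, 8.000], [6.000, 2.000, 7.500], [12.000, 0.31706, 5.000]].
det J = -266.293.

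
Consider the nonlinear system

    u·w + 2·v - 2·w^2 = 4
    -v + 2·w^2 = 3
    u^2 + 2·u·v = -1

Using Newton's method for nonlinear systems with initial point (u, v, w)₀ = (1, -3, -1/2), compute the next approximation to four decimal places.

At (1, -3, -1/2): F = (-11.0000, 0.5000, -4.0000).
Jacobian J = [[w, 2, u - 4·w], [0, -1, 4·w], [2·u + 2·v, 2·u, 0]].
At the point, J = [[-0.5000, 2.0000, 3.0000], [0.0000, -1.0000, -2.0000], [-4.0000, 2.0000, 0.0000]] (det J = 2.0000).
Solving J·Δ = −F gives Δ = (18.5000, 39.0000, -19.2500).
Then the next iterate is (u, v, w)₁ = (19.5000, 36.0000, -19.7500).

(19.5000, 36.0000, -19.7500)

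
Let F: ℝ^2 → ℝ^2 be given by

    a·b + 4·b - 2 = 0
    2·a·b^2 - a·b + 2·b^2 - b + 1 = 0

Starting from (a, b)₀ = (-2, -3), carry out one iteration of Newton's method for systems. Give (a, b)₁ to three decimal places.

At (-2, -3): F = (-8.000, -20.000).
Jacobian J = [[b, a + 4], [2·b^2 - b, 4·a·b - a + 4·b - 1]].
At the point, J = [[-3.000, 2.000], [21.000, 13.000]] (det J = -81.000).
Solving J·Δ = −F gives Δ = (-0.790, 2.815).
Then the next iterate is (a, b)₁ = (-2.790, -0.185).

(-2.790, -0.185)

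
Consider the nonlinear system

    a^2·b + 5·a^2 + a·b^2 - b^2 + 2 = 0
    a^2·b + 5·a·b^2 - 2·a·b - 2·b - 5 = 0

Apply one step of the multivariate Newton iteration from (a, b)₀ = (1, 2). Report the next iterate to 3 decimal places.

At (1, 2): F = (9.000, 9.000).
Jacobian J = [[2·a·b + 10·a + b^2, a^2 + 2·a·b - 2·b], [2·a·b + 5·b^2 - 2·b, a^2 + 10·a·b - 2·a - 2]].
At the point, J = [[18.000, 1.000], [20.000, 17.000]] (det J = 286.000).
Solving J·Δ = −F gives Δ = (-0.503, 0.063).
Then the next iterate is (a, b)₁ = (0.497, 2.063).

(0.497, 2.063)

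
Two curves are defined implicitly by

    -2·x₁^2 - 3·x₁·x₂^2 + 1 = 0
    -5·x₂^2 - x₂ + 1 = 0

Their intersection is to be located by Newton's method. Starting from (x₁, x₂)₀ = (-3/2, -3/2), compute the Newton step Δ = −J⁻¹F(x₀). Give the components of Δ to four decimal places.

(-2.4167, 0.6250)

At (-3/2, -3/2): F = (6.6250, -8.7500).
Jacobian J = [[-4·x₁ - 3·x₂^2, -6·x₁·x₂], [0, -10·x₂ - 1]].
At the point, J = [[-0.7500, -13.5000], [0.0000, 14.0000]] (det J = -10.5000).
Solving J·Δ = −F gives Δ = (-2.4167, 0.6250).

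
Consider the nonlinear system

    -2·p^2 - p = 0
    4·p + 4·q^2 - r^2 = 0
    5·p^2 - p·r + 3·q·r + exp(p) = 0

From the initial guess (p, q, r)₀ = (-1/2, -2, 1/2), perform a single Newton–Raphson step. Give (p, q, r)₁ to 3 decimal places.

At (-1/2, -2, 1/2): F = (0.000, 13.750, -0.89347).
Jacobian J = [[-4·p - 1, 0, 0], [4, 8·q, -2·r], [10·p - r + exp(p), 3·r, -p + 3·q]].
At the point, J = [[1.000, 0.000, 0.000], [4.000, -16.000, -1.000], [-4.89347, 1.500, -5.500]] (det J = 89.500).
Solving J·Δ = −F gives Δ = (0.000, 0.855, 0.071).
Then the next iterate is (p, q, r)₁ = (-0.500, -1.145, 0.571).

(-0.500, -1.145, 0.571)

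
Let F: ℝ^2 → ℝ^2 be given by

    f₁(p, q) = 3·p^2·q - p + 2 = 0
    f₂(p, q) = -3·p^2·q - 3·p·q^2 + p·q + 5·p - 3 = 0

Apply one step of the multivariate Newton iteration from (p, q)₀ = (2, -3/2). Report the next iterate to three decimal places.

(1.252, -1.184)

At (2, -3/2): F = (-18.000, 8.500).
Jacobian J = [[6·p·q - 1, 3·p^2], [-6·p·q - 3·q^2 + q + 5, -3·p^2 - 6·p·q + p]].
At the point, J = [[-19.000, 12.000], [14.750, 8.000]] (det J = -329.000).
Solving J·Δ = −F gives Δ = (-0.748, 0.316).
Then the next iterate is (p, q)₁ = (1.252, -1.184).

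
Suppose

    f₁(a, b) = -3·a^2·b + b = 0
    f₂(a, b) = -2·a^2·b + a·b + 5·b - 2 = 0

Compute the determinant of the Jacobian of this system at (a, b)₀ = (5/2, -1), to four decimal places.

J = [[-6·a·b, -3·a^2 + 1], [-4·a·b + b, -2·a^2 + a + 5]].
At the point, J = [[15.0000, -17.7500], [9.0000, -5.0000]].
det J = 84.7500.

84.7500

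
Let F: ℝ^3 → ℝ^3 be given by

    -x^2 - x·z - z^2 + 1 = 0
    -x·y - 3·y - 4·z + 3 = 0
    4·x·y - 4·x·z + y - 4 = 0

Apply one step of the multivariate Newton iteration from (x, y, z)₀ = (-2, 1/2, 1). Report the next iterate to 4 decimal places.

(-1.3333, 0.0000, 0.6667)

At (-2, 1/2, 1): F = (-2.0000, -1.5000, 0.5000).
Jacobian J = [[-2·x - z, 0, -x - 2·z], [-y, -x - 3, -4], [4·y - 4·z, 4·x + 1, -4·x]].
At the point, J = [[3.0000, 0.0000, 0.0000], [-0.5000, -1.0000, -4.0000], [-2.0000, -7.0000, 8.0000]] (det J = -108.0000).
Solving J·Δ = −F gives Δ = (0.6667, -0.5000, -0.3333).
Then the next iterate is (x, y, z)₁ = (-1.3333, 0.0000, 0.6667).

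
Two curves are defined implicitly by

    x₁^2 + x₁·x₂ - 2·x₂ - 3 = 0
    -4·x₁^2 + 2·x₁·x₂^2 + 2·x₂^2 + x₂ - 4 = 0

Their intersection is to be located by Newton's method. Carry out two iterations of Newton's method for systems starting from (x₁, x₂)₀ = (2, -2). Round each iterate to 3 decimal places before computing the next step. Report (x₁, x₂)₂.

(1.425, -1.689)

At (2, -2): F = (1.000, 2.000).
Jacobian J = [[2·x₁ + x₂, x₁ - 2], [-8·x₁ + 2·x₂^2, 4·x₁·x₂ + 4·x₂ + 1]].
At the point, J = [[2.000, 0.000], [-8.000, -23.000]] (det J = -46.000).
Solving J·Δ = −F gives Δ = (-0.500, 0.261).
Then the next iterate is (x₁, x₂)₁ = (1.500, -1.739).
Round to (1.500, -1.739) and repeat: F = (0.11950, 0.38161), J = [[1.261, -0.500], [-5.95176, -16.390]].
Δ = (-0.075, 0.050), so (x₁, x₂)₂ = (1.425, -1.689).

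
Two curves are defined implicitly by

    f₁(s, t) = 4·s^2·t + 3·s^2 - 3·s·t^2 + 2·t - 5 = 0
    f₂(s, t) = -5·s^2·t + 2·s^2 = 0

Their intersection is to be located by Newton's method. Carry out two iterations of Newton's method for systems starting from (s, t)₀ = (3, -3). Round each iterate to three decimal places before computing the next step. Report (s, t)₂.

(1.252, -1.301)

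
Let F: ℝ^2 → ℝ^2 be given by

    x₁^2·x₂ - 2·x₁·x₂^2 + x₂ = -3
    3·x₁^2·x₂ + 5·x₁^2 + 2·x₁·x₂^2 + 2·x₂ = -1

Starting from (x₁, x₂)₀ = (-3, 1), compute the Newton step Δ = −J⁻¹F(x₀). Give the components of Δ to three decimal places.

(1.364, -0.368)

At (-3, 1): F = (19.000, 69.000).
Jacobian J = [[2·x₁·x₂ - 2·x₂^2, x₁^2 - 4·x₁·x₂ + 1], [6·x₁·x₂ + 10·x₁ + 2·x₂^2, 3·x₁^2 + 4·x₁·x₂ + 2]].
At the point, J = [[-8.000, 22.000], [-46.000, 17.000]] (det J = 876.000).
Solving J·Δ = −F gives Δ = (1.364, -0.368).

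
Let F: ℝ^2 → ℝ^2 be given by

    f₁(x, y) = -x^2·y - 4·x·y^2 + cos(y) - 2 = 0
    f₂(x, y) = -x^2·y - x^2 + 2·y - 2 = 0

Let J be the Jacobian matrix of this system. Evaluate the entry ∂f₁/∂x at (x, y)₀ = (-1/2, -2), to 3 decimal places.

-18.000

∂f₁/∂x = -2·x·y - 4·y^2.
At (-1/2, -2) this is -18.000.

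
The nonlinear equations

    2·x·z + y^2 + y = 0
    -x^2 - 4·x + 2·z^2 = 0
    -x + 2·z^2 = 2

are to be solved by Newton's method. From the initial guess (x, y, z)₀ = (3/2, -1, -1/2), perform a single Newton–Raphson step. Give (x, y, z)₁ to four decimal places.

At (3/2, -1, -1/2): F = (-1.5000, -7.7500, -3.0000).
Jacobian J = [[2·z, 2·y + 1, 2·x], [-2·x - 4, 0, 4·z], [-1, 0, 4·z]].
At the point, J = [[-1.0000, -1.0000, 3.0000], [-7.0000, 0.0000, -2.0000], [-1.0000, 0.0000, -2.0000]] (det J = 12.0000).
Solving J·Δ = −F gives Δ = (-0.7917, -4.0208, -1.1042).
Then the next iterate is (x, y, z)₁ = (0.7083, -5.0208, -1.6042).

(0.7083, -5.0208, -1.6042)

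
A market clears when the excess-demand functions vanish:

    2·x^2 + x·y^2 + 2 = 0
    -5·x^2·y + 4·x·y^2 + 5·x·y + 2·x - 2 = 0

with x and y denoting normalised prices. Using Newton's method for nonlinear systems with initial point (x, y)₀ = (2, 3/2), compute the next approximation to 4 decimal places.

(1.1859, 0.4741)

At (2, 3/2): F = (14.5000, 5.0000).
Jacobian J = [[4·x + y^2, 2·x·y], [-10·x·y + 4·y^2 + 5·y + 2, -5·x^2 + 8·x·y + 5·x]].
At the point, J = [[10.2500, 6.0000], [-11.5000, 14.0000]] (det J = 212.5000).
Solving J·Δ = −F gives Δ = (-0.8141, -1.0259).
Then the next iterate is (x, y)₁ = (1.1859, 0.4741).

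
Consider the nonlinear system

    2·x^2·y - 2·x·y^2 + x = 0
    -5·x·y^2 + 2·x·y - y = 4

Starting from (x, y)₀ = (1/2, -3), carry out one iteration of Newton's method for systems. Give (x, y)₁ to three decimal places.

(2.148, 4.370)

At (1/2, -3): F = (-10.000, -26.500).
Jacobian J = [[4·x·y - 2·y^2 + 1, 2·x^2 - 4·x·y], [-5·y^2 + 2·y, -10·x·y + 2·x - 1]].
At the point, J = [[-23.000, 6.500], [-51.000, 15.000]] (det J = -13.500).
Solving J·Δ = −F gives Δ = (1.648, 7.370).
Then the next iterate is (x, y)₁ = (2.148, 4.370).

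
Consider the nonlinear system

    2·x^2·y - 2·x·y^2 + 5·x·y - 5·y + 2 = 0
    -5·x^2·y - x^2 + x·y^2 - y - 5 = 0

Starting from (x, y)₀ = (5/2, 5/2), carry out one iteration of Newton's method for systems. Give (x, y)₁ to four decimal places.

At (5/2, 5/2): F = (20.7500, -76.2500).
Jacobian J = [[4·x·y - 2·y^2 + 5·y, 2·x^2 - 4·x·y + 5·x - 5], [-10·x·y - 2·x + y^2, -5·x^2 + 2·x·y - 1]].
At the point, J = [[25.0000, -5.0000], [-61.2500, -19.7500]] (det J = -800.0000).
Solving J·Δ = −F gives Δ = (-0.9888, -0.7941).
Then the next iterate is (x, y)₁ = (1.5112, 1.7059).

(1.5112, 1.7059)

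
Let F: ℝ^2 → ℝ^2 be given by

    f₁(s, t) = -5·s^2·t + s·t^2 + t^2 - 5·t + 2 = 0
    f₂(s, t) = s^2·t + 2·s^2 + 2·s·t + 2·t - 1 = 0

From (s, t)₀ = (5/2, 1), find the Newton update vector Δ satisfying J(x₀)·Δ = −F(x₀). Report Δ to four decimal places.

(-1.7657, 0.3975)

At (5/2, 1): F = (-30.7500, 24.7500).
Jacobian J = [[-10·s·t + t^2, -5·s^2 + 2·s·t + 2·t - 5], [2·s·t + 4·s + 2·t, s^2 + 2·s + 2]].
At the point, J = [[-24.0000, -29.2500], [17.0000, 13.2500]] (det J = 179.2500).
Solving J·Δ = −F gives Δ = (-1.7657, 0.3975).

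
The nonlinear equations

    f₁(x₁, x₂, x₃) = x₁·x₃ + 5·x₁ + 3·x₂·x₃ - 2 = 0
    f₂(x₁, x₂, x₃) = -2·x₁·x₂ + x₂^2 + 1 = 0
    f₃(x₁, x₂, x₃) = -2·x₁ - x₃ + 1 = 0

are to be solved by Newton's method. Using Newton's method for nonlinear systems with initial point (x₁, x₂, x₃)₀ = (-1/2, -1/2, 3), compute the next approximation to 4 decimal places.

(-1.2500, 1.4444, 3.5000)

At (-1/2, -1/2, 3): F = (-10.5000, 0.7500, -1.0000).
Jacobian J = [[x₃ + 5, 3·x₃, x₁ + 3·x₂], [-2·x₂, -2·x₁ + 2·x₂, 0], [-2, 0, -1]].
At the point, J = [[8.0000, 9.0000, -2.0000], [1.0000, 0.0000, 0.0000], [-2.0000, 0.0000, -1.0000]] (det J = 9.0000).
Solving J·Δ = −F gives Δ = (-0.7500, 1.9444, 0.5000).
Then the next iterate is (x₁, x₂, x₃)₁ = (-1.2500, 1.4444, 3.5000).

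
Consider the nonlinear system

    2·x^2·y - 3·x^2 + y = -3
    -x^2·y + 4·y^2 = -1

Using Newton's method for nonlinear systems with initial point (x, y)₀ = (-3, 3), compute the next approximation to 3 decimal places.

At (-3, 3): F = (33.000, 10.000).
Jacobian J = [[4·x·y - 6·x, 2·x^2 + 1], [-2·x·y, -x^2 + 8·y]].
At the point, J = [[-18.000, 19.000], [18.000, 15.000]] (det J = -612.000).
Solving J·Δ = −F gives Δ = (0.498, -1.265).
Then the next iterate is (x, y)₁ = (-2.502, 1.735).

(-2.502, 1.735)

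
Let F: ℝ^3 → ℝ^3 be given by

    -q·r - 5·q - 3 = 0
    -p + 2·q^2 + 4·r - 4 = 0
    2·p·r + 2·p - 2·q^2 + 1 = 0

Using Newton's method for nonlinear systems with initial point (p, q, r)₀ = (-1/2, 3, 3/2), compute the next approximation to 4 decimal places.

(19.0244, 11.7073, -24.8659)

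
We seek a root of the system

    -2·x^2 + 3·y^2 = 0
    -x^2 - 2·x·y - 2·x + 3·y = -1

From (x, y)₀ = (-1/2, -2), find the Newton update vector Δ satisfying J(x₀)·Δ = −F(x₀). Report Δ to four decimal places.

(0.6591, 1.0682)

At (-1/2, -2): F = (11.5000, -6.2500).
Jacobian J = [[-4·x, 6·y], [-2·x - 2·y - 2, -2·x + 3]].
At the point, J = [[2.0000, -12.0000], [3.0000, 4.0000]] (det J = 44.0000).
Solving J·Δ = −F gives Δ = (0.6591, 1.0682).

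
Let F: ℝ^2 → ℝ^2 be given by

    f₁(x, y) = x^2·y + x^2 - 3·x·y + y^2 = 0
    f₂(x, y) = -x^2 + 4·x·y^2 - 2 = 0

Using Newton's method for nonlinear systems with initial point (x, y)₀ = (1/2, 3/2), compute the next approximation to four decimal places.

(0.4928, 1.1346)

At (1/2, 3/2): F = (0.6250, 2.2500).
Jacobian J = [[2·x·y + 2·x - 3·y, x^2 - 3·x + 2·y], [-2·x + 4·y^2, 8·x·y]].
At the point, J = [[-2.0000, 1.7500], [8.0000, 6.0000]] (det J = -26.0000).
Solving J·Δ = −F gives Δ = (-0.0072, -0.3654).
Then the next iterate is (x, y)₁ = (0.4928, 1.1346).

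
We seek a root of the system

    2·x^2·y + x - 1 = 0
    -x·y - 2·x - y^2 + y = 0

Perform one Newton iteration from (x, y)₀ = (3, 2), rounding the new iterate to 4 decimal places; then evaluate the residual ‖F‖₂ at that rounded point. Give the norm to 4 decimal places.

11.0387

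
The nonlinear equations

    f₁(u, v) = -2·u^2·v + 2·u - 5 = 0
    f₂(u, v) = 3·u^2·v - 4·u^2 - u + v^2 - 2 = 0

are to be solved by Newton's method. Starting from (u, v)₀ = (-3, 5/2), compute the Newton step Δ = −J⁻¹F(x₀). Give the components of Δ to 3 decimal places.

At (-3, 5/2): F = (-56.000, 38.750).
Jacobian J = [[-4·u·v + 2, -2·u^2], [6·u·v - 8·u - 1, 3·u^2 + 2·v]].
At the point, J = [[32.000, -18.000], [-22.000, 32.000]] (det J = 628.000).
Solving J·Δ = −F gives Δ = (1.743, -0.013).

(1.743, -0.013)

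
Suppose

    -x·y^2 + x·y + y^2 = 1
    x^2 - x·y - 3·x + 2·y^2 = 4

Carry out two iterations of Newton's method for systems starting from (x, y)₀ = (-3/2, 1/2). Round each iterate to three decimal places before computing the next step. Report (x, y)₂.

(-0.440, 1.050)

At (-3/2, 1/2): F = (-1.125, 4.000).
Jacobian J = [[-y^2 + y, -2·x·y + x + 2·y], [2·x - y - 3, -x + 4·y]].
At the point, J = [[0.250, 1.000], [-6.500, 3.500]] (det J = 7.375).
Solving J·Δ = −F gives Δ = (1.076, 0.856).
Then the next iterate is (x, y)₁ = (-0.424, 1.356).
Round to (-0.424, 1.356) and repeat: F = (1.04342, 1.70419), J = [[-0.48274, 3.43789], [-5.204, 5.848]].
Δ = (-0.016, -0.306), so (x, y)₂ = (-0.440, 1.050).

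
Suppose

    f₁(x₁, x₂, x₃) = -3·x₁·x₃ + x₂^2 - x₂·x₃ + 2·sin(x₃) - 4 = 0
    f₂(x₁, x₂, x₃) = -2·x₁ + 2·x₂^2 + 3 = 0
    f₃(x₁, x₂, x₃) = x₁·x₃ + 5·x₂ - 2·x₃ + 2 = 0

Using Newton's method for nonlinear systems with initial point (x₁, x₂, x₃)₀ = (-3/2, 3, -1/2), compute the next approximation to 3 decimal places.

(-0.957, 1.090, 2.052)

At (-3/2, 3, -1/2): F = (3.29115, 24.000, 18.750).
Jacobian J = [[-3·x₃, 2·x₂ - x₃, -3·x₁ - x₂ + 2·cos(x₃)], [-2, 4·x₂, 0], [x₃, 5, x₁ - 2]].
At the point, J = [[1.500, 6.500, 3.25517], [-2.000, 12.000, 0.000], [-0.500, 5.000, -3.500]] (det J = -121.52066).
Solving J·Δ = −F gives Δ = (0.543, -1.910, 2.552).
Then the next iterate is (x₁, x₂, x₃)₁ = (-0.957, 1.090, 2.052).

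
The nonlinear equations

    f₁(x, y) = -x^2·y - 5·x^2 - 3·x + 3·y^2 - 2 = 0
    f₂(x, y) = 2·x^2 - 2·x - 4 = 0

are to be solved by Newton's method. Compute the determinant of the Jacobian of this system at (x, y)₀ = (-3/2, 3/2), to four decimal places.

J = [[-2·x·y - 10·x - 3, -x^2 + 6·y], [4·x - 2, 0]].
At the point, J = [[16.5000, 6.7500], [-8.0000, 0.0000]].
det J = 54.0000.

54.0000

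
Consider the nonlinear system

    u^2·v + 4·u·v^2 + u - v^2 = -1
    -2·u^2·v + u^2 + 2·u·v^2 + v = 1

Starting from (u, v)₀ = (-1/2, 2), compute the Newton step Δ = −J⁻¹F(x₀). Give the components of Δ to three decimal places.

(0.072, -0.844)

At (-1/2, 2): F = (-11.000, -3.750).
Jacobian J = [[2·u·v + 4·v^2 + 1, u^2 + 8·u·v - 2·v], [-4·u·v + 2·u + 2·v^2, -2·u^2 + 4·u·v + 1]].
At the point, J = [[15.000, -11.750], [11.000, -3.500]] (det J = 76.750).
Solving J·Δ = −F gives Δ = (0.072, -0.844).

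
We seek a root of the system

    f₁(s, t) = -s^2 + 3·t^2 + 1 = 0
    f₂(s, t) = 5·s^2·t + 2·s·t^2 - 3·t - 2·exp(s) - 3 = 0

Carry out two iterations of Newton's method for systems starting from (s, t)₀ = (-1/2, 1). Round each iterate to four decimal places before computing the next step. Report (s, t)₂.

At (-1/2, 1): F = (3.7500, -6.963061).
Jacobian J = [[-2·s, 6·t], [10·s·t + 2·t^2 - 2·exp(s), 5·s^2 + 4·s·t - 3]].
At the point, J = [[1.0000, 6.0000], [-4.213061, -3.7500]] (det J = 21.528368).
Solving J·Δ = −F gives Δ = (-1.2874, -0.4104).
Then the next iterate is (s, t)₁ = (-1.7874, 0.5896).
Round to (-1.7874, 0.5896) and repeat: F = (-1.151914, 3.071976), J = [[3.5748, 3.5376], [-10.178044, 8.758590]].
Δ = (0.3113, 0.0110), so (s, t)₂ = (-1.4761, 0.6006).

(-1.4761, 0.6006)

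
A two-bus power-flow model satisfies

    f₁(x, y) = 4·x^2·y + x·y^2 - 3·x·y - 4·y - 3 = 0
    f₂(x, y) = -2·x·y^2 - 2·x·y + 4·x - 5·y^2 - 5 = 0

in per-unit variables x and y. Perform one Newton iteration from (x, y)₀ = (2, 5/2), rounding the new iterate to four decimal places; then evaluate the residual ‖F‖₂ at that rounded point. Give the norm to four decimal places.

16.5974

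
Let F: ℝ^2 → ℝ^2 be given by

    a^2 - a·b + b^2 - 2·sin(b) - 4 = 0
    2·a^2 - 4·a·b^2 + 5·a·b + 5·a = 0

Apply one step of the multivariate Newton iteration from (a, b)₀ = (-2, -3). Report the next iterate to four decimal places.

At (-2, -3): F = (3.282240, 100.0000).
Jacobian J = [[2·a - b, -a + 2·b - 2·cos(b)], [4·a - 4·b^2 + 5·b + 5, -8·a·b + 5·a]].
At the point, J = [[-1.0000, -2.020015], [-54.0000, -58.0000]] (det J = -51.080810).
Solving J·Δ = −F gives Δ = (0.2277, 1.5121).
Then the next iterate is (a, b)₁ = (-1.7723, -1.4879).

(-1.7723, -1.4879)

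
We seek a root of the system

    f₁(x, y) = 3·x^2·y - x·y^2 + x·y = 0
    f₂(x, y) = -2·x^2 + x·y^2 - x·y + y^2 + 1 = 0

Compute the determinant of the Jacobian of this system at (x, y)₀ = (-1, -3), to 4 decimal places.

J = [[6·x·y - y^2 + y, 3·x^2 - 2·x·y + x], [-4·x + y^2 - y, 2·x·y - x + 2·y]].
At the point, J = [[6.0000, -4.0000], [16.0000, 1.0000]].
det J = 70.0000.

70.0000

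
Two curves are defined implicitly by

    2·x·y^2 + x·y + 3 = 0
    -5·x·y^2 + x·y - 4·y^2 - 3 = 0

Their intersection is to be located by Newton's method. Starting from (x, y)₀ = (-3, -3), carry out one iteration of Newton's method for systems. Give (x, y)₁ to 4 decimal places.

At (-3, -3): F = (-42.0000, 105.0000).
Jacobian J = [[2·y^2 + y, 4·x·y + x], [-5·y^2 + y, -10·x·y + x - 8·y]].
At the point, J = [[15.0000, 33.0000], [-48.0000, -69.0000]] (det J = 549.0000).
Solving J·Δ = −F gives Δ = (1.0328, 0.8033).
Then the next iterate is (x, y)₁ = (-1.9672, -2.1967).

(-1.9672, -2.1967)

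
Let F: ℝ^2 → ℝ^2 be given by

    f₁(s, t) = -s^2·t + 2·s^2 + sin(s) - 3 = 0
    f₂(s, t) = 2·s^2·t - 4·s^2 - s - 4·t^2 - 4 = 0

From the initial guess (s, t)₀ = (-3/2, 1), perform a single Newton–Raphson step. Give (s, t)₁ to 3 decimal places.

At (-3/2, 1): F = (-1.74749, -11.000).
Jacobian J = [[-2·s·t + 4·s + cos(s), -s^2], [4·s·t - 8·s - 1, 2·s^2 - 8·t]].
At the point, J = [[-2.92926, -2.250], [5.000, -3.500]] (det J = 21.50242).
Solving J·Δ = −F gives Δ = (0.867, -1.905).
Then the next iterate is (s, t)₁ = (-0.633, -0.905).

(-0.633, -0.905)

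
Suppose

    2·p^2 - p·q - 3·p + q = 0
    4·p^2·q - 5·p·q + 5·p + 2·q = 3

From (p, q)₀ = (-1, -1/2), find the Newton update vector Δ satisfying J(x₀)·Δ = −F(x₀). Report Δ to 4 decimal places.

At (-1, -1/2): F = (4.0000, -13.5000).
Jacobian J = [[4·p - q - 3, -p + 1], [8·p·q - 5·q + 5, 4·p^2 - 5·p + 2]].
At the point, J = [[-6.5000, 2.0000], [11.5000, 11.0000]] (det J = -94.5000).
Solving J·Δ = −F gives Δ = (0.7513, 0.4418).

(0.7513, 0.4418)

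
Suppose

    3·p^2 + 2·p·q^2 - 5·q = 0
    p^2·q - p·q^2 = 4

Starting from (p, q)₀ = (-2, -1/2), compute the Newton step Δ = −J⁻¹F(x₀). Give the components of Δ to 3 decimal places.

At (-2, -1/2): F = (13.500, -5.500).
Jacobian J = [[6·p + 2·q^2, 4·p·q - 5], [2·p·q - q^2, p^2 - 2·p·q]].
At the point, J = [[-11.500, -1.000], [1.750, 2.000]] (det J = -21.250).
Solving J·Δ = −F gives Δ = (1.012, 1.865).

(1.012, 1.865)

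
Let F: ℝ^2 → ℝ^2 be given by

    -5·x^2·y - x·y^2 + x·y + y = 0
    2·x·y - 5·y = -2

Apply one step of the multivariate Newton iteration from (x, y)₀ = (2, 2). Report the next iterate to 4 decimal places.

At (2, 2): F = (-42.0000, 0.0000).
Jacobian J = [[-10·x·y - y^2 + y, -5·x^2 - 2·x·y + x + 1], [2·y, 2·x - 5]].
At the point, J = [[-42.0000, -25.0000], [4.0000, -1.0000]] (det J = 142.0000).
Solving J·Δ = −F gives Δ = (-0.2958, -1.1831).
Then the next iterate is (x, y)₁ = (1.7042, 0.8169).

(1.7042, 0.8169)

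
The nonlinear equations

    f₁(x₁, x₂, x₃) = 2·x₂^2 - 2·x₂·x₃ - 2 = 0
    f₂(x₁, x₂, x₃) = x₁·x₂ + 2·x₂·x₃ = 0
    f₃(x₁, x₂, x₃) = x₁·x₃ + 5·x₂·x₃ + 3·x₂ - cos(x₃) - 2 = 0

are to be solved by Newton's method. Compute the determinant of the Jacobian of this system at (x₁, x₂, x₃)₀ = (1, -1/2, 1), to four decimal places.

-1.6829

J = [[0, 4·x₂ - 2·x₃, -2·x₂], [x₂, x₁ + 2·x₃, 2·x₂], [x₃, 5·x₃ + 3, x₁ + 5·x₂ + sin(x₃)]].
At the point, J = [[0.0000, -4.0000, 1.0000], [-0.5000, 3.0000, -1.0000], [1.0000, 8.0000, -0.658529]].
det J = -1.6829.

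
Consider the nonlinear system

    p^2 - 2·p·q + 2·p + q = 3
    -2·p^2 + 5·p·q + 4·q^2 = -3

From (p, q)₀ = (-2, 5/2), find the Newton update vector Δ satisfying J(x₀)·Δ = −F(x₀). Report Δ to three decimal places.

At (-2, 5/2): F = (9.500, -5.000).
Jacobian J = [[2·p - 2·q + 2, -2·p + 1], [-4·p + 5·q, 5·p + 8·q]].
At the point, J = [[-7.000, 5.000], [20.500, 10.000]] (det J = -172.500).
Solving J·Δ = −F gives Δ = (0.696, -0.926).

(0.696, -0.926)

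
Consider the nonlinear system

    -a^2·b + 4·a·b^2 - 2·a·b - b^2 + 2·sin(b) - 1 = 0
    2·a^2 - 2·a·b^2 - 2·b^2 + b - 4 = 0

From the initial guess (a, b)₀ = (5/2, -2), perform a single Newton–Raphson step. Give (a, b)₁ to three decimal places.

(1.899, -1.217)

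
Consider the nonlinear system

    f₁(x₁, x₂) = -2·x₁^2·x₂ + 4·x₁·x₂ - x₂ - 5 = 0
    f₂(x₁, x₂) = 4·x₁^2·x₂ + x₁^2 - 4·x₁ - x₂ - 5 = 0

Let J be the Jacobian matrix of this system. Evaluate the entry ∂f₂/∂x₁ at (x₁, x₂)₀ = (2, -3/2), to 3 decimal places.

∂f₂/∂x₁ = 8·x₁·x₂ + 2·x₁ - 4.
At (2, -3/2) this is -24.000.

-24.000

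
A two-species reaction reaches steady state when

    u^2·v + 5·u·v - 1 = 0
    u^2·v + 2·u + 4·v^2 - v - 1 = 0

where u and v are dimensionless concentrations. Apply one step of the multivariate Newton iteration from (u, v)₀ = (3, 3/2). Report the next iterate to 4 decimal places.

(1.8485, 0.8333)

At (3, 3/2): F = (35.0000, 26.0000).
Jacobian J = [[2·u·v + 5·v, u^2 + 5·u], [2·u·v + 2, u^2 + 8·v - 1]].
At the point, J = [[16.5000, 24.0000], [11.0000, 20.0000]] (det J = 66.0000).
Solving J·Δ = −F gives Δ = (-1.1515, -0.6667).
Then the next iterate is (u, v)₁ = (1.8485, 0.8333).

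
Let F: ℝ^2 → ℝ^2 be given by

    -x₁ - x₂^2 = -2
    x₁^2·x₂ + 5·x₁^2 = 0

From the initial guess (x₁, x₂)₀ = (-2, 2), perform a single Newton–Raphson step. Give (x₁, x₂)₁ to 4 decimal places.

At (-2, 2): F = (0.0000, 28.0000).
Jacobian J = [[-1, -2·x₂], [2·x₁·x₂ + 10·x₁, x₁^2]].
At the point, J = [[-1.0000, -4.0000], [-28.0000, 4.0000]] (det J = -116.0000).
Solving J·Δ = −F gives Δ = (0.9655, -0.2414).
Then the next iterate is (x₁, x₂)₁ = (-1.0345, 1.7586).

(-1.0345, 1.7586)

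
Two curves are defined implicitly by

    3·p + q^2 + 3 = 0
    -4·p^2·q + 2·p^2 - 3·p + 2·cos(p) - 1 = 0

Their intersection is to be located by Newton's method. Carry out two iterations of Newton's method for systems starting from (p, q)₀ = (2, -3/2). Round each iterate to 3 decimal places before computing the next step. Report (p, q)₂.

At (2, -3/2): F = (11.250, 24.16771).
Jacobian J = [[3, 2·q], [-8·p·q + 4·p - 2·sin(p) - 3, -4·p^2]].
At the point, J = [[3.000, -3.000], [27.18141, -16.000]] (det J = 33.54422).
Solving J·Δ = −F gives Δ = (3.205, 6.955).
Then the next iterate is (p, q)₁ = (5.205, 5.455).
Round to (5.205, 5.455) and repeat: F = (48.37203, -552.63308), J = [[3.000, 10.910], [-207.56400, -108.36810]].
Δ = (-0.406, -4.322), so (p, q)₂ = (4.799, 1.133).

(4.799, 1.133)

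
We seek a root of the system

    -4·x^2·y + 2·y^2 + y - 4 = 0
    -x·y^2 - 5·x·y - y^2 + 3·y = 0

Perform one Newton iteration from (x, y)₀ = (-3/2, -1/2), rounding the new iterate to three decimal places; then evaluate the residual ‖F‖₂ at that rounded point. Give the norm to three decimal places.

13.182

At (-3/2, -1/2): F = (0.500, -5.125).
Jacobian J = [[-8·x·y, -4·x^2 + 4·y + 1], [-y^2 - 5·y, -2·x·y - 5·x - 2·y + 3]].
At the point, J = [[-6.000, -10.000], [2.250, 10.000]] (det J = -37.500).
Solving J·Δ = −F gives Δ = (-1.233, 0.790).
Then the next iterate is (x, y)₁ = (-2.733, 0.290).
Re-evaluating at (-2.733, 0.290): F = (-12.20618, 4.97860), so ‖F‖₂ = 13.182.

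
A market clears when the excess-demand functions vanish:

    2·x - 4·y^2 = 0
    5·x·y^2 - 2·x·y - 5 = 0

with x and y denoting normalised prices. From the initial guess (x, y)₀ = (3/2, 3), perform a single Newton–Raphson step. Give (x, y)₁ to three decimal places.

At (3/2, 3): F = (-33.000, 53.500).
Jacobian J = [[2, -8·y], [5·y^2 - 2·y, 10·x·y - 2·x]].
At the point, J = [[2.000, -24.000], [39.000, 42.000]] (det J = 1020.000).
Solving J·Δ = −F gives Δ = (0.100, -1.367).
Then the next iterate is (x, y)₁ = (1.600, 1.633).

(1.600, 1.633)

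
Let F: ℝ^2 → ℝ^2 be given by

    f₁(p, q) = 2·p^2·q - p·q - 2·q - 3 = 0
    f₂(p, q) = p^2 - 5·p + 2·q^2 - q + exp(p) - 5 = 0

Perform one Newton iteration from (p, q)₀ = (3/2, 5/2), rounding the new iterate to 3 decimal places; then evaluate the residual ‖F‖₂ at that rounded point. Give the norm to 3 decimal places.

At (3/2, 5/2): F = (-0.500, 4.23169).
Jacobian J = [[4·p·q - q, 2·p^2 - p - 2], [2·p + exp(p) - 5, 4·q - 1]].
At the point, J = [[12.500, 1.000], [2.48169, 9.000]] (det J = 110.01831).
Solving J·Δ = −F gives Δ = (0.079, -0.492).
Then the next iterate is (p, q)₁ = (1.579, 2.008).
Re-evaluating at (1.579, 2.008): F = (-0.17378, 0.50447), so ‖F‖₂ = 0.534.

0.534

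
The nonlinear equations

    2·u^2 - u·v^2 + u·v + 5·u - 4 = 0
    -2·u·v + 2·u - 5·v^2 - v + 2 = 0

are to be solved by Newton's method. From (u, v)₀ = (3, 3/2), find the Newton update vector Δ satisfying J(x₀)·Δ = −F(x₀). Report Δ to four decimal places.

At (3, 3/2): F = (26.7500, -13.7500).
Jacobian J = [[4·u - v^2 + v + 5, -2·u·v + u], [-2·v + 2, -2·u - 10·v - 1]].
At the point, J = [[16.2500, -6.0000], [-1.0000, -22.0000]] (det J = -363.5000).
Solving J·Δ = −F gives Δ = (-1.8459, -0.5411).

(-1.8459, -0.5411)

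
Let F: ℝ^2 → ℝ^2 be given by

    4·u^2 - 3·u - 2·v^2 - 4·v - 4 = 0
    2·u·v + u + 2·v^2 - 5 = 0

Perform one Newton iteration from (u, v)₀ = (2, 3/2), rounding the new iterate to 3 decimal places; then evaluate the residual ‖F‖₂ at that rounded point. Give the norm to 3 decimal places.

At (2, 3/2): F = (-4.500, 7.500).
Jacobian J = [[8·u - 3, -4·v - 4], [2·v + 1, 2·u + 4·v]].
At the point, J = [[13.000, -10.000], [4.000, 10.000]] (det J = 170.000).
Solving J·Δ = −F gives Δ = (-0.176, -0.679).
Then the next iterate is (u, v)₁ = (1.824, 0.821).
Re-evaluating at (1.824, 0.821): F = (-0.79618, 1.16709), so ‖F‖₂ = 1.413.

1.413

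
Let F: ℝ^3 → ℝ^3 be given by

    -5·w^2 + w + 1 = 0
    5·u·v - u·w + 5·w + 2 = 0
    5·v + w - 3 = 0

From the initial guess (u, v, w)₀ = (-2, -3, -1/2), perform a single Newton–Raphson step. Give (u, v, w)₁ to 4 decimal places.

(-2.5086, 0.6750, -0.3750)

At (-2, -3, -1/2): F = (-0.7500, 28.5000, -18.5000).
Jacobian J = [[0, 0, -10·w + 1], [5·v - w, 5·u, -u + 5], [0, 5, 1]].
At the point, J = [[0.0000, 0.0000, 6.0000], [-14.5000, -10.0000, 7.0000], [0.0000, 5.0000, 1.0000]] (det J = -435.0000).
Solving J·Δ = −F gives Δ = (-0.5086, 3.6750, 0.1250).
Then the next iterate is (u, v, w)₁ = (-2.5086, 0.6750, -0.3750).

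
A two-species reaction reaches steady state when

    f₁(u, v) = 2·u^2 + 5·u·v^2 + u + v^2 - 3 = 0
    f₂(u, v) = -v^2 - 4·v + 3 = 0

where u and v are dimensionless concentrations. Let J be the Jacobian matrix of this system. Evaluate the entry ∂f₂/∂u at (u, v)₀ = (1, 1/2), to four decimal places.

0.0000

∂f₂/∂u = 0.
At (1, 1/2) this is 0.0000.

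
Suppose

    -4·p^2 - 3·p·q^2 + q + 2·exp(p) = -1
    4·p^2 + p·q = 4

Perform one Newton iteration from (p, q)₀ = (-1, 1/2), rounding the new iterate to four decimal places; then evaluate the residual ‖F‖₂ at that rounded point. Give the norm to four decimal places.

1.0950

At (-1, 1/2): F = (-1.014241, -0.5000).
Jacobian J = [[-8·p - 3·q^2 + 2·exp(p), -6·p·q + 1], [8·p + q, p]].
At the point, J = [[7.985759, 4.0000], [-7.5000, -1.0000]] (det J = 22.014241).
Solving J·Δ = −F gives Δ = (-0.1369, 0.5269).
Then the next iterate is (p, q)₁ = (-1.1369, 1.0269).
Re-evaluating at (-1.1369, 1.0269): F = (1.095021, 0.002684), so ‖F‖₂ = 1.0950.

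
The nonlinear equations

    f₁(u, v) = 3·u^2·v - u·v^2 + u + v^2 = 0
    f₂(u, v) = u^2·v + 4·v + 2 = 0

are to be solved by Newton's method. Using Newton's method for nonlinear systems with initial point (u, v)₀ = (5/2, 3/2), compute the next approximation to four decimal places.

(2.2141, 0.0141)

At (5/2, 3/2): F = (27.2500, 17.3750).
Jacobian J = [[6·u·v - v^2 + 1, 3·u^2 - 2·u·v + 2·v], [2·u·v, u^2 + 4]].
At the point, J = [[21.2500, 14.2500], [7.5000, 10.2500]] (det J = 110.9375).
Solving J·Δ = −F gives Δ = (-0.2859, -1.4859).
Then the next iterate is (u, v)₁ = (2.2141, 0.0141).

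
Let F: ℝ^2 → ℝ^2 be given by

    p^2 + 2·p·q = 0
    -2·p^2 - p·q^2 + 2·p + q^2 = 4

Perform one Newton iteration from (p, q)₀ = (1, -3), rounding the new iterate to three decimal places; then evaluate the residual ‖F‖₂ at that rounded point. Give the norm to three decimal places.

At (1, -3): F = (-5.000, -4.000).
Jacobian J = [[2·p + 2·q, 2·p], [-4·p - q^2 + 2, -2·p·q + 2·q]].
At the point, J = [[-4.000, 2.000], [-11.000, 0.000]] (det J = 22.000).
Solving J·Δ = −F gives Δ = (-0.364, 1.773).
Then the next iterate is (p, q)₁ = (0.636, -1.227).
Re-evaluating at (0.636, -1.227): F = (-1.15625, -2.98898), so ‖F‖₂ = 3.205.

3.205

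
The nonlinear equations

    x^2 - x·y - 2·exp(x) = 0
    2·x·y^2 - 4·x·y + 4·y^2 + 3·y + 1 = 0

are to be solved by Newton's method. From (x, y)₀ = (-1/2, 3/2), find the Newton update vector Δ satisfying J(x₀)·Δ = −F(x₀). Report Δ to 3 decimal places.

(-0.207, -1.111)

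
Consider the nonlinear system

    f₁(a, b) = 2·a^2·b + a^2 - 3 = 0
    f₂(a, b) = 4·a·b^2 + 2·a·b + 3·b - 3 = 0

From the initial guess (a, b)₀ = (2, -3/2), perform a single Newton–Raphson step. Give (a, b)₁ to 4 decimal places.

(0.2841, -1.8409)

At (2, -3/2): F = (-11.0000, 4.5000).
Jacobian J = [[4·a·b + 2·a, 2·a^2], [4·b^2 + 2·b, 8·a·b + 2·a + 3]].
At the point, J = [[-8.0000, 8.0000], [6.0000, -17.0000]] (det J = 88.0000).
Solving J·Δ = −F gives Δ = (-1.7159, -0.3409).
Then the next iterate is (a, b)₁ = (0.2841, -1.8409).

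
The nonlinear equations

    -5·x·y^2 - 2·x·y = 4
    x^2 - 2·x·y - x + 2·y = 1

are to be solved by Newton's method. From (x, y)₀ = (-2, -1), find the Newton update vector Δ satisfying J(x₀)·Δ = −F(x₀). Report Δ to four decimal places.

(-0.0606, 0.1364)

At (-2, -1): F = (2.0000, -1.0000).
Jacobian J = [[-5·y^2 - 2·y, -10·x·y - 2·x], [2·x - 2·y - 1, -2·x + 2]].
At the point, J = [[-3.0000, -16.0000], [-3.0000, 6.0000]] (det J = -66.0000).
Solving J·Δ = −F gives Δ = (-0.0606, 0.1364).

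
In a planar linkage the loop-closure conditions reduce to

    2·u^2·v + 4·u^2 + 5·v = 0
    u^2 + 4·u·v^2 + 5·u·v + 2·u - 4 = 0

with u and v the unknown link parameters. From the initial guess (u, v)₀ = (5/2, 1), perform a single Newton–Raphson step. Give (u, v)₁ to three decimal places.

(1.262, 0.694)

At (5/2, 1): F = (42.500, 29.750).
Jacobian J = [[4·u·v + 8·u, 2·u^2 + 5], [2·u + 4·v^2 + 5·v + 2, 8·u·v + 5·u]].
At the point, J = [[30.000, 17.500], [16.000, 32.500]] (det J = 695.000).
Solving J·Δ = −F gives Δ = (-1.238, -0.306).
Then the next iterate is (u, v)₁ = (1.262, 0.694).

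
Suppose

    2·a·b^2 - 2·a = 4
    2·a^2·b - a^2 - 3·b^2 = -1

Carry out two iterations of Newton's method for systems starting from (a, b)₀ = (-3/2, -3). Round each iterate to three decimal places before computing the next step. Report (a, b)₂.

(2.775, -5.538)

At (-3/2, -3): F = (-28.000, -41.750).
Jacobian J = [[2·b^2 - 2, 4·a·b], [4·a·b - 2·a, 2·a^2 - 6·b]].
At the point, J = [[16.000, 18.000], [21.000, 22.500]] (det J = -18.000).
Solving J·Δ = −F gives Δ = (6.750, -4.444).
Then the next iterate is (a, b)₁ = (5.250, -7.444).
Round to (5.250, -7.444) and repeat: F = (567.33793, -603.15241), J = [[108.82627, -156.324], [-166.824, 99.789]].
Δ = (-2.475, 1.906), so (a, b)₂ = (2.775, -5.538).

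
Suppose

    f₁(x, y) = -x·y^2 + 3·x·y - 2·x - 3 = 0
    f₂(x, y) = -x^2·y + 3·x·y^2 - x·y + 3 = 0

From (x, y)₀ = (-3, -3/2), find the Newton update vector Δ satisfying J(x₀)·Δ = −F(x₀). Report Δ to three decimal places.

(1.722, 0.454)

At (-3, -3/2): F = (23.250, -8.250).
Jacobian J = [[-y^2 + 3·y - 2, -2·x·y + 3·x], [-2·x·y + 3·y^2 - y, -x^2 + 6·x·y - x]].
At the point, J = [[-8.750, -18.000], [-0.750, 21.000]] (det J = -197.250).
Solving J·Δ = −F gives Δ = (1.722, 0.454).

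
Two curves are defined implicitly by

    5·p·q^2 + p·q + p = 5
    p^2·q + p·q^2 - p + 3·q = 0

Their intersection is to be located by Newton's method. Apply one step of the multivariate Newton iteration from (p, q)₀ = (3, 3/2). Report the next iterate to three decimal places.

(1.609, 1.143)

At (3, 3/2): F = (36.250, 21.750).
Jacobian J = [[5·q^2 + q + 1, 10·p·q + p], [2·p·q + q^2 - 1, p^2 + 2·p·q + 3]].
At the point, J = [[13.750, 48.000], [10.250, 21.000]] (det J = -203.250).
Solving J·Δ = −F gives Δ = (-1.391, -0.357).
Then the next iterate is (p, q)₁ = (1.609, 1.143).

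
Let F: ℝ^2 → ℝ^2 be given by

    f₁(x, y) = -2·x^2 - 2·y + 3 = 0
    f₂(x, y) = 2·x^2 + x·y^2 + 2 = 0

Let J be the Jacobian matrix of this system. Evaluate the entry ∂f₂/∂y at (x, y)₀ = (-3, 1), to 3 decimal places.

-6.000

∂f₂/∂y = 2·x·y.
At (-3, 1) this is -6.000.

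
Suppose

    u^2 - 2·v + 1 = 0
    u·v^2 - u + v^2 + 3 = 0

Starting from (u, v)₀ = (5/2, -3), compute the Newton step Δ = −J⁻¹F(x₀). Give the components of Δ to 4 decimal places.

(-2.4073, 0.6067)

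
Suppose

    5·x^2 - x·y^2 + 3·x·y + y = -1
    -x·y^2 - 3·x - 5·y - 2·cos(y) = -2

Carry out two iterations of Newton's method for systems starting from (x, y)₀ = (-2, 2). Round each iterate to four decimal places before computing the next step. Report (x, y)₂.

(-1.3301, -1.8159)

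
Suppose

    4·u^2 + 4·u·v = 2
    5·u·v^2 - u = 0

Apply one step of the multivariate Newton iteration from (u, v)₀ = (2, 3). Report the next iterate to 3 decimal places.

At (2, 3): F = (38.000, 88.000).
Jacobian J = [[8·u + 4·v, 4·u], [5·v^2 - 1, 10·u·v]].
At the point, J = [[28.000, 8.000], [44.000, 60.000]] (det J = 1328.000).
Solving J·Δ = −F gives Δ = (-1.187, -0.596).
Then the next iterate is (u, v)₁ = (0.813, 2.404).

(0.813, 2.404)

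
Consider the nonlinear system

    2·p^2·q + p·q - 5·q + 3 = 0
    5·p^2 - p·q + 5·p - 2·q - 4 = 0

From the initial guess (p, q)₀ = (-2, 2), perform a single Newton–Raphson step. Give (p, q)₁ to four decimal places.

(-1.6471, 1.9412)

At (-2, 2): F = (5.0000, 6.0000).
Jacobian J = [[4·p·q + q, 2·p^2 + p - 5], [10·p - q + 5, -p - 2]].
At the point, J = [[-14.0000, 1.0000], [-17.0000, 0.0000]] (det J = 17.0000).
Solving J·Δ = −F gives Δ = (0.3529, -0.0588).
Then the next iterate is (p, q)₁ = (-1.6471, 1.9412).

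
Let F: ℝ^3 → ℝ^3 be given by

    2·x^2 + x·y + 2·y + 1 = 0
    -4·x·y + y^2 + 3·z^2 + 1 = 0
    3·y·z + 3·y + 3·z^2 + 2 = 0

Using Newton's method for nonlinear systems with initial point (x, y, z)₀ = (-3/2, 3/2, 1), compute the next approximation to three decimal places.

At (-3/2, 3/2, 1): F = (6.250, 15.250, 14.000).
Jacobian J = [[4·x + y, x + 2, 0], [-4·y, -4·x + 2·y, 6·z], [0, 3·z + 3, 3·y + 6·z]].
At the point, J = [[-4.500, 0.500, 0.000], [-6.000, 9.000, 6.000], [0.000, 6.000, 10.500]] (det J = -231.750).
Solving J·Δ = −F gives Δ = (1.413, 0.221, -1.460).
Then the next iterate is (x, y, z)₁ = (-0.087, 1.721, -0.460).

(-0.087, 1.721, -0.460)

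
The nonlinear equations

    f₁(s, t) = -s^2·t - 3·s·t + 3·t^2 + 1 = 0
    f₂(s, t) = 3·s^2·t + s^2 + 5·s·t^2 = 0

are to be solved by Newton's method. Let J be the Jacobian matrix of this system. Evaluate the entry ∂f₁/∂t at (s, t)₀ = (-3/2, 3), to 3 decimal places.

20.250

∂f₁/∂t = -s^2 - 3·s + 6·t.
At (-3/2, 3) this is 20.250.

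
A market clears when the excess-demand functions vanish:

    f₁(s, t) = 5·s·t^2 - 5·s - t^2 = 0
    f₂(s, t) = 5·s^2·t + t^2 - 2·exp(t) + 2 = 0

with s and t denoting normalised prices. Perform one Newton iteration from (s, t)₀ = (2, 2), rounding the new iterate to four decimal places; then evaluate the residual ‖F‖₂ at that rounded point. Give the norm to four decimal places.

11.0591

At (2, 2): F = (26.0000, 31.221888).
Jacobian J = [[5·t^2 - 5, 10·s·t - 2·t], [10·s·t, 5·s^2 + 2·t - 2·exp(t)]].
At the point, J = [[15.0000, 36.0000], [40.0000, 9.221888]] (det J = -1301.671683).
Solving J·Δ = −F gives Δ = (-0.6793, -0.4392).
Then the next iterate is (s, t)₁ = (1.3207, 1.5608).
Re-evaluating at (1.3207, 1.5608): F = (7.047168, 8.522952), so ‖F‖₂ = 11.0591.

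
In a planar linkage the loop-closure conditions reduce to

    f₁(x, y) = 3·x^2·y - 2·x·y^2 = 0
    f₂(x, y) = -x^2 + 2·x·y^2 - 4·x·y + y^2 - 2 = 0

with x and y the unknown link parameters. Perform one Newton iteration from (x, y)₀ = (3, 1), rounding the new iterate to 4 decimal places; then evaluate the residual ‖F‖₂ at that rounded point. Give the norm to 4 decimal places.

2.3923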